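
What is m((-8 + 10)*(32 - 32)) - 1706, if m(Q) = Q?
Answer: -1706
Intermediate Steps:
m((-8 + 10)*(32 - 32)) - 1706 = (-8 + 10)*(32 - 32) - 1706 = 2*0 - 1706 = 0 - 1706 = -1706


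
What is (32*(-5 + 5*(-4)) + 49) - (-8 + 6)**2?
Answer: -755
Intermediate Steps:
(32*(-5 + 5*(-4)) + 49) - (-8 + 6)**2 = (32*(-5 - 20) + 49) - 1*(-2)**2 = (32*(-25) + 49) - 1*4 = (-800 + 49) - 4 = -751 - 4 = -755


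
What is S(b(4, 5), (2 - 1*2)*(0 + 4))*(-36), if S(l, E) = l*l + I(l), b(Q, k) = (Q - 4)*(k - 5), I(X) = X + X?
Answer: 0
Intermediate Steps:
I(X) = 2*X
b(Q, k) = (-5 + k)*(-4 + Q) (b(Q, k) = (-4 + Q)*(-5 + k) = (-5 + k)*(-4 + Q))
S(l, E) = l**2 + 2*l (S(l, E) = l*l + 2*l = l**2 + 2*l)
S(b(4, 5), (2 - 1*2)*(0 + 4))*(-36) = ((20 - 5*4 - 4*5 + 4*5)*(2 + (20 - 5*4 - 4*5 + 4*5)))*(-36) = ((20 - 20 - 20 + 20)*(2 + (20 - 20 - 20 + 20)))*(-36) = (0*(2 + 0))*(-36) = (0*2)*(-36) = 0*(-36) = 0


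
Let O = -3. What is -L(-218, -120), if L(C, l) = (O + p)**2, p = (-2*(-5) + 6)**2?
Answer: -64009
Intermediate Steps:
p = 256 (p = (10 + 6)**2 = 16**2 = 256)
L(C, l) = 64009 (L(C, l) = (-3 + 256)**2 = 253**2 = 64009)
-L(-218, -120) = -1*64009 = -64009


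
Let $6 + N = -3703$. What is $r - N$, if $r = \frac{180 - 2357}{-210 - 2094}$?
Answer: $\frac{8547713}{2304} \approx 3709.9$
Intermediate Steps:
$N = -3709$ ($N = -6 - 3703 = -3709$)
$r = \frac{2177}{2304}$ ($r = - \frac{2177}{-2304} = \left(-2177\right) \left(- \frac{1}{2304}\right) = \frac{2177}{2304} \approx 0.94488$)
$r - N = \frac{2177}{2304} - -3709 = \frac{2177}{2304} + 3709 = \frac{8547713}{2304}$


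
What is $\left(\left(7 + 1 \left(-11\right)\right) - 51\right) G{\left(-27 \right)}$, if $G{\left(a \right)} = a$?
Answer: $1485$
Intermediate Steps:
$\left(\left(7 + 1 \left(-11\right)\right) - 51\right) G{\left(-27 \right)} = \left(\left(7 + 1 \left(-11\right)\right) - 51\right) \left(-27\right) = \left(\left(7 - 11\right) - 51\right) \left(-27\right) = \left(-4 - 51\right) \left(-27\right) = \left(-55\right) \left(-27\right) = 1485$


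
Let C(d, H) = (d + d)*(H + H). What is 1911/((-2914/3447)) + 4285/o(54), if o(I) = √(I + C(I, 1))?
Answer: -6587217/2914 + 857*√30/18 ≈ -1999.8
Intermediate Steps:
C(d, H) = 4*H*d (C(d, H) = (2*d)*(2*H) = 4*H*d)
o(I) = √5*√I (o(I) = √(I + 4*1*I) = √(I + 4*I) = √(5*I) = √5*√I)
1911/((-2914/3447)) + 4285/o(54) = 1911/((-2914/3447)) + 4285/((√5*√54)) = 1911/((-2914*1/3447)) + 4285/((√5*(3*√6))) = 1911/(-2914/3447) + 4285/((3*√30)) = 1911*(-3447/2914) + 4285*(√30/90) = -6587217/2914 + 857*√30/18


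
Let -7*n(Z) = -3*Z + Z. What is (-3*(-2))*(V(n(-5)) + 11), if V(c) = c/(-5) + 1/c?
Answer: 2223/35 ≈ 63.514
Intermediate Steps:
n(Z) = 2*Z/7 (n(Z) = -(-3*Z + Z)/7 = -(-2)*Z/7 = 2*Z/7)
V(c) = 1/c - c/5 (V(c) = c*(-1/5) + 1/c = -c/5 + 1/c = 1/c - c/5)
(-3*(-2))*(V(n(-5)) + 11) = (-3*(-2))*((1/((2/7)*(-5)) - 2*(-5)/35) + 11) = 6*((1/(-10/7) - 1/5*(-10/7)) + 11) = 6*((-7/10 + 2/7) + 11) = 6*(-29/70 + 11) = 6*(741/70) = 2223/35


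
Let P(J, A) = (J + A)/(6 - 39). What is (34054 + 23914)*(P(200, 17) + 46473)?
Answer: 88887667456/33 ≈ 2.6936e+9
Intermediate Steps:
P(J, A) = -A/33 - J/33 (P(J, A) = (A + J)/(-33) = (A + J)*(-1/33) = -A/33 - J/33)
(34054 + 23914)*(P(200, 17) + 46473) = (34054 + 23914)*((-1/33*17 - 1/33*200) + 46473) = 57968*((-17/33 - 200/33) + 46473) = 57968*(-217/33 + 46473) = 57968*(1533392/33) = 88887667456/33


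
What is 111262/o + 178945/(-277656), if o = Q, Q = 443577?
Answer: -16161108131/41053938504 ≈ -0.39366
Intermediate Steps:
o = 443577
111262/o + 178945/(-277656) = 111262/443577 + 178945/(-277656) = 111262*(1/443577) + 178945*(-1/277656) = 111262/443577 - 178945/277656 = -16161108131/41053938504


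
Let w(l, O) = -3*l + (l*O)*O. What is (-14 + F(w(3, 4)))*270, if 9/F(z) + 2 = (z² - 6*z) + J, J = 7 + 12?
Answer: -2463345/652 ≈ -3778.1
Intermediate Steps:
w(l, O) = -3*l + l*O² (w(l, O) = -3*l + (O*l)*O = -3*l + l*O²)
J = 19
F(z) = 9/(17 + z² - 6*z) (F(z) = 9/(-2 + ((z² - 6*z) + 19)) = 9/(-2 + (19 + z² - 6*z)) = 9/(17 + z² - 6*z))
(-14 + F(w(3, 4)))*270 = (-14 + 9/(17 + (3*(-3 + 4²))² - 18*(-3 + 4²)))*270 = (-14 + 9/(17 + (3*(-3 + 16))² - 18*(-3 + 16)))*270 = (-14 + 9/(17 + (3*13)² - 18*13))*270 = (-14 + 9/(17 + 39² - 6*39))*270 = (-14 + 9/(17 + 1521 - 234))*270 = (-14 + 9/1304)*270 = -18247/1304*270 = -2463345/652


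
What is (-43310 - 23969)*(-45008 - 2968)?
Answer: 3227777304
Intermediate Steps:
(-43310 - 23969)*(-45008 - 2968) = -67279*(-47976) = 3227777304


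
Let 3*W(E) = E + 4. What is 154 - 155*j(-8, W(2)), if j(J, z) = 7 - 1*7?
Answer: 154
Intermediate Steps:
W(E) = 4/3 + E/3 (W(E) = (E + 4)/3 = (4 + E)/3 = 4/3 + E/3)
j(J, z) = 0 (j(J, z) = 7 - 7 = 0)
154 - 155*j(-8, W(2)) = 154 - 155*0 = 154 + 0 = 154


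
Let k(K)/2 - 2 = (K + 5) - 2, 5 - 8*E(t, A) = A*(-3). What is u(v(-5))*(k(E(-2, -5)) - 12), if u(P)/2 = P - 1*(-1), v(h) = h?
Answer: 36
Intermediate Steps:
E(t, A) = 5/8 + 3*A/8 (E(t, A) = 5/8 - A*(-3)/8 = 5/8 - (-3)*A/8 = 5/8 + 3*A/8)
u(P) = 2 + 2*P (u(P) = 2*(P - 1*(-1)) = 2*(P + 1) = 2*(1 + P) = 2 + 2*P)
k(K) = 10 + 2*K (k(K) = 4 + 2*((K + 5) - 2) = 4 + 2*((5 + K) - 2) = 4 + 2*(3 + K) = 4 + (6 + 2*K) = 10 + 2*K)
u(v(-5))*(k(E(-2, -5)) - 12) = (2 + 2*(-5))*((10 + 2*(5/8 + (3/8)*(-5))) - 12) = (2 - 10)*((10 + 2*(5/8 - 15/8)) - 12) = -8*((10 + 2*(-5/4)) - 12) = -8*((10 - 5/2) - 12) = -8*(15/2 - 12) = -8*(-9/2) = 36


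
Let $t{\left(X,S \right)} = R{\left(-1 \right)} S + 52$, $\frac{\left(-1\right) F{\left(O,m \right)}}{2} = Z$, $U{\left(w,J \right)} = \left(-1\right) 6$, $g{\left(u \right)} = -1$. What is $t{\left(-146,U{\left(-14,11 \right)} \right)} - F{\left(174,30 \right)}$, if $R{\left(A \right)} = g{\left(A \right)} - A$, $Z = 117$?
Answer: $286$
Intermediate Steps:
$U{\left(w,J \right)} = -6$
$R{\left(A \right)} = -1 - A$
$F{\left(O,m \right)} = -234$ ($F{\left(O,m \right)} = \left(-2\right) 117 = -234$)
$t{\left(X,S \right)} = 52$ ($t{\left(X,S \right)} = \left(-1 - -1\right) S + 52 = \left(-1 + 1\right) S + 52 = 0 S + 52 = 0 + 52 = 52$)
$t{\left(-146,U{\left(-14,11 \right)} \right)} - F{\left(174,30 \right)} = 52 - -234 = 52 + 234 = 286$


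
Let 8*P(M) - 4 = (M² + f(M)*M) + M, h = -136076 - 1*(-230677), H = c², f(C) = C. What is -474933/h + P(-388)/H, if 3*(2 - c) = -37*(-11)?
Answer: -44366939841/15211935401 ≈ -2.9166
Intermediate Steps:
c = -401/3 (c = 2 - (-37)*(-11)/3 = 2 - ⅓*407 = 2 - 407/3 = -401/3 ≈ -133.67)
H = 160801/9 (H = (-401/3)² = 160801/9 ≈ 17867.)
h = 94601 (h = -136076 + 230677 = 94601)
P(M) = ½ + M²/4 + M/8 (P(M) = ½ + ((M² + M*M) + M)/8 = ½ + ((M² + M²) + M)/8 = ½ + (2*M² + M)/8 = ½ + (M + 2*M²)/8 = ½ + (M²/4 + M/8) = ½ + M²/4 + M/8)
-474933/h + P(-388)/H = -474933/94601 + (½ + (¼)*(-388)² + (⅛)*(-388))/(160801/9) = -474933*1/94601 + (½ + (¼)*150544 - 97/2)*(9/160801) = -474933/94601 + (½ + 37636 - 97/2)*(9/160801) = -474933/94601 + 37588*(9/160801) = -474933/94601 + 338292/160801 = -44366939841/15211935401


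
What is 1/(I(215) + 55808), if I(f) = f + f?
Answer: 1/56238 ≈ 1.7782e-5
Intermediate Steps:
I(f) = 2*f
1/(I(215) + 55808) = 1/(2*215 + 55808) = 1/(430 + 55808) = 1/56238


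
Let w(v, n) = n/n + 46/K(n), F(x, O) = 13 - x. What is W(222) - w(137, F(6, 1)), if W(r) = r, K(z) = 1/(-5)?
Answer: 451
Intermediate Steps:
K(z) = -1/5
w(v, n) = -229 (w(v, n) = n/n + 46/(-1/5) = 1 + 46*(-5) = 1 - 230 = -229)
W(222) - w(137, F(6, 1)) = 222 - 1*(-229) = 222 + 229 = 451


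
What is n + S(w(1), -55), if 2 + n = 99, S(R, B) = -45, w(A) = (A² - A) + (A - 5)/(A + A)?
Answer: 52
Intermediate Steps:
w(A) = A² - A + (-5 + A)/(2*A) (w(A) = (A² - A) + (-5 + A)/((2*A)) = (A² - A) + (-5 + A)*(1/(2*A)) = (A² - A) + (-5 + A)/(2*A) = A² - A + (-5 + A)/(2*A))
n = 97 (n = -2 + 99 = 97)
n + S(w(1), -55) = 97 - 45 = 52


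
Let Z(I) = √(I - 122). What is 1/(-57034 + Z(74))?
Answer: -28517/1626438602 - I*√3/813219301 ≈ -1.7533e-5 - 2.1299e-9*I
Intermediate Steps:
Z(I) = √(-122 + I)
1/(-57034 + Z(74)) = 1/(-57034 + √(-122 + 74)) = 1/(-57034 + √(-48)) = 1/(-57034 + 4*I*√3)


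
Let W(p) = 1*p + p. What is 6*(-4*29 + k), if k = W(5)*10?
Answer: -96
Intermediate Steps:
W(p) = 2*p (W(p) = p + p = 2*p)
k = 100 (k = (2*5)*10 = 10*10 = 100)
6*(-4*29 + k) = 6*(-4*29 + 100) = 6*(-116 + 100) = 6*(-16) = -96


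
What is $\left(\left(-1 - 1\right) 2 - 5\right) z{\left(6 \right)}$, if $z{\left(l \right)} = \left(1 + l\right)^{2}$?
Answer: $-441$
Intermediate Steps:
$\left(\left(-1 - 1\right) 2 - 5\right) z{\left(6 \right)} = \left(\left(-1 - 1\right) 2 - 5\right) \left(1 + 6\right)^{2} = \left(\left(-2\right) 2 - 5\right) 7^{2} = \left(-4 - 5\right) 49 = \left(-9\right) 49 = -441$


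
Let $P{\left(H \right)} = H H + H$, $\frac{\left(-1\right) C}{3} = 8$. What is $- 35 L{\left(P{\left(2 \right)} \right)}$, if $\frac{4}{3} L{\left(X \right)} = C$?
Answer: $630$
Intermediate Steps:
$C = -24$ ($C = \left(-3\right) 8 = -24$)
$P{\left(H \right)} = H + H^{2}$ ($P{\left(H \right)} = H^{2} + H = H + H^{2}$)
$L{\left(X \right)} = -18$ ($L{\left(X \right)} = \frac{3}{4} \left(-24\right) = -18$)
$- 35 L{\left(P{\left(2 \right)} \right)} = \left(-35\right) \left(-18\right) = 630$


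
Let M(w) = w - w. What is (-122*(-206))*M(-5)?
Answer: 0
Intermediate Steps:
M(w) = 0
(-122*(-206))*M(-5) = -122*(-206)*0 = 25132*0 = 0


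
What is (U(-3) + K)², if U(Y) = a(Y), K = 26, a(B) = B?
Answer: 529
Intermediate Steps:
U(Y) = Y
(U(-3) + K)² = (-3 + 26)² = 23² = 529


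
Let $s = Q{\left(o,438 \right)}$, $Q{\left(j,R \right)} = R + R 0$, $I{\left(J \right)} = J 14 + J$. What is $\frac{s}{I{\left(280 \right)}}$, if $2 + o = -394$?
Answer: $\frac{73}{700} \approx 0.10429$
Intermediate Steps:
$o = -396$ ($o = -2 - 394 = -396$)
$I{\left(J \right)} = 15 J$ ($I{\left(J \right)} = 14 J + J = 15 J$)
$Q{\left(j,R \right)} = R$ ($Q{\left(j,R \right)} = R + 0 = R$)
$s = 438$
$\frac{s}{I{\left(280 \right)}} = \frac{438}{15 \cdot 280} = \frac{438}{4200} = 438 \cdot \frac{1}{4200} = \frac{73}{700}$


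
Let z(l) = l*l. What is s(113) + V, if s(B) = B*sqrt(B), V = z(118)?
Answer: 13924 + 113*sqrt(113) ≈ 15125.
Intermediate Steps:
z(l) = l**2
V = 13924 (V = 118**2 = 13924)
s(B) = B**(3/2)
s(113) + V = 113**(3/2) + 13924 = 113*sqrt(113) + 13924 = 13924 + 113*sqrt(113)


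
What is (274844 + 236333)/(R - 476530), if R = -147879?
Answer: -511177/624409 ≈ -0.81866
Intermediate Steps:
(274844 + 236333)/(R - 476530) = (274844 + 236333)/(-147879 - 476530) = 511177/(-624409) = 511177*(-1/624409) = -511177/624409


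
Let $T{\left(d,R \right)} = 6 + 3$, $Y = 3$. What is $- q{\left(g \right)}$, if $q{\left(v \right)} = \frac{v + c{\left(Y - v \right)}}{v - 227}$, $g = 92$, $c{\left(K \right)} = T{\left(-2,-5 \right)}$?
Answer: $\frac{101}{135} \approx 0.74815$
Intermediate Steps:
$T{\left(d,R \right)} = 9$
$c{\left(K \right)} = 9$
$q{\left(v \right)} = \frac{9 + v}{-227 + v}$ ($q{\left(v \right)} = \frac{v + 9}{v - 227} = \frac{9 + v}{-227 + v}$)
$- q{\left(g \right)} = - \frac{9 + 92}{-227 + 92} = - \frac{101}{-135} = - \frac{\left(-1\right) 101}{135} = \left(-1\right) \left(- \frac{101}{135}\right) = \frac{101}{135}$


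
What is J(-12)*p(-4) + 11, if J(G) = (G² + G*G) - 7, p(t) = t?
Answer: -1113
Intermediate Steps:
J(G) = -7 + 2*G² (J(G) = (G² + G²) - 7 = 2*G² - 7 = -7 + 2*G²)
J(-12)*p(-4) + 11 = (-7 + 2*(-12)²)*(-4) + 11 = (-7 + 2*144)*(-4) + 11 = (-7 + 288)*(-4) + 11 = 281*(-4) + 11 = -1124 + 11 = -1113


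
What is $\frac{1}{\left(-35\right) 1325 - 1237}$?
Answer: $- \frac{1}{47612} \approx -2.1003 \cdot 10^{-5}$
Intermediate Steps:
$\frac{1}{\left(-35\right) 1325 - 1237} = \frac{1}{-46375 - 1237} = \frac{1}{-47612} = - \frac{1}{47612}$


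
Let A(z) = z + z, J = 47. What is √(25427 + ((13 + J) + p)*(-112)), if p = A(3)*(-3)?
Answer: √20723 ≈ 143.95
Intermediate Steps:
A(z) = 2*z
p = -18 (p = (2*3)*(-3) = 6*(-3) = -18)
√(25427 + ((13 + J) + p)*(-112)) = √(25427 + ((13 + 47) - 18)*(-112)) = √(25427 + (60 - 18)*(-112)) = √(25427 + 42*(-112)) = √(25427 - 4704) = √20723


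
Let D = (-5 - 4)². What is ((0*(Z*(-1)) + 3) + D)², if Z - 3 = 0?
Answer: 7056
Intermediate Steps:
Z = 3 (Z = 3 + 0 = 3)
D = 81 (D = (-9)² = 81)
((0*(Z*(-1)) + 3) + D)² = ((0*(3*(-1)) + 3) + 81)² = ((0*(-3) + 3) + 81)² = ((0 + 3) + 81)² = (3 + 81)² = 84² = 7056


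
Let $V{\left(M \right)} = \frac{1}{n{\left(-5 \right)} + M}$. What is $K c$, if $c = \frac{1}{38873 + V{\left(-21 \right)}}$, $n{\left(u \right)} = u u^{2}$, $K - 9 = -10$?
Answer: $- \frac{146}{5675457} \approx -2.5725 \cdot 10^{-5}$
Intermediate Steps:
$K = -1$ ($K = 9 - 10 = -1$)
$n{\left(u \right)} = u^{3}$
$V{\left(M \right)} = \frac{1}{-125 + M}$ ($V{\left(M \right)} = \frac{1}{\left(-5\right)^{3} + M} = \frac{1}{-125 + M}$)
$c = \frac{146}{5675457}$ ($c = \frac{1}{38873 + \frac{1}{-125 - 21}} = \frac{1}{38873 + \frac{1}{-146}} = \frac{1}{38873 - \frac{1}{146}} = \frac{1}{\frac{5675457}{146}} = \frac{146}{5675457} \approx 2.5725 \cdot 10^{-5}$)
$K c = \left(-1\right) \frac{146}{5675457} = - \frac{146}{5675457}$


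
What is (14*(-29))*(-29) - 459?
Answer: 11315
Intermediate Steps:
(14*(-29))*(-29) - 459 = -406*(-29) - 459 = 11774 - 459 = 11315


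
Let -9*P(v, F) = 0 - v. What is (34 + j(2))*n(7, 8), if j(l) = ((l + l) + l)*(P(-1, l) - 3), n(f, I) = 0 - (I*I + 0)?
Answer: -2944/3 ≈ -981.33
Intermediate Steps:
P(v, F) = v/9 (P(v, F) = -(0 - v)/9 = -(-1)*v/9 = v/9)
n(f, I) = -I² (n(f, I) = 0 - (I² + 0) = 0 - I² = -I²)
j(l) = -28*l/3 (j(l) = ((l + l) + l)*((⅑)*(-1) - 3) = (2*l + l)*(-⅑ - 3) = (3*l)*(-28/9) = -28*l/3)
(34 + j(2))*n(7, 8) = (34 - 28/3*2)*(-1*8²) = (34 - 56/3)*(-1*64) = (46/3)*(-64) = -2944/3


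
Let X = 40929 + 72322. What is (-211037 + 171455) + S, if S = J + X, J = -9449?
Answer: 64220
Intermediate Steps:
X = 113251
S = 103802 (S = -9449 + 113251 = 103802)
(-211037 + 171455) + S = (-211037 + 171455) + 103802 = -39582 + 103802 = 64220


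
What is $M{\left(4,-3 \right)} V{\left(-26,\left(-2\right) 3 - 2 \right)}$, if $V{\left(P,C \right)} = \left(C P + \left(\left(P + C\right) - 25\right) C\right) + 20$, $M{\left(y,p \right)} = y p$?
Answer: $-8400$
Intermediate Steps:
$M{\left(y,p \right)} = p y$
$V{\left(P,C \right)} = 20 + C P + C \left(-25 + C + P\right)$ ($V{\left(P,C \right)} = \left(C P + \left(\left(C + P\right) - 25\right) C\right) + 20 = \left(C P + \left(-25 + C + P\right) C\right) + 20 = \left(C P + C \left(-25 + C + P\right)\right) + 20 = 20 + C P + C \left(-25 + C + P\right)$)
$M{\left(4,-3 \right)} V{\left(-26,\left(-2\right) 3 - 2 \right)} = \left(-3\right) 4 \left(20 + \left(\left(-2\right) 3 - 2\right)^{2} - 25 \left(\left(-2\right) 3 - 2\right) + 2 \left(\left(-2\right) 3 - 2\right) \left(-26\right)\right) = - 12 \left(20 + \left(-6 - 2\right)^{2} - 25 \left(-6 - 2\right) + 2 \left(-6 - 2\right) \left(-26\right)\right) = - 12 \left(20 + \left(-8\right)^{2} - -200 + 2 \left(-8\right) \left(-26\right)\right) = - 12 \left(20 + 64 + 200 + 416\right) = \left(-12\right) 700 = -8400$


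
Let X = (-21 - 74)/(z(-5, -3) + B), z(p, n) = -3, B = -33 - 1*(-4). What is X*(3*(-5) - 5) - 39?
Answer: -787/8 ≈ -98.375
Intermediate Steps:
B = -29 (B = -33 + 4 = -29)
X = 95/32 (X = (-21 - 74)/(-3 - 29) = -95/(-32) = -95*(-1/32) = 95/32 ≈ 2.9688)
X*(3*(-5) - 5) - 39 = 95*(3*(-5) - 5)/32 - 39 = 95*(-15 - 5)/32 - 39 = (95/32)*(-20) - 39 = -475/8 - 39 = -787/8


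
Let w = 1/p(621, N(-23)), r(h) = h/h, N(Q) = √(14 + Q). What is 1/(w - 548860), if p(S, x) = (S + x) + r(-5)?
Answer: -70783363786/38850156933786987 + I/38850156933786987 ≈ -1.822e-6 + 2.574e-17*I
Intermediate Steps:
r(h) = 1
p(S, x) = 1 + S + x (p(S, x) = (S + x) + 1 = 1 + S + x)
w = (622 - 3*I)/386893 (w = 1/(1 + 621 + √(14 - 23)) = 1/(1 + 621 + √(-9)) = 1/(1 + 621 + 3*I) = 1/(622 + 3*I) = (622 - 3*I)/386893 ≈ 0.0016077 - 7.7541e-6*I)
1/(w - 548860) = 1/((622/386893 - 3*I/386893) - 548860) = 1/(-212350091358/386893 - 3*I/386893) = 386893*(-212350091358/386893 + 3*I/386893)/116550470801360961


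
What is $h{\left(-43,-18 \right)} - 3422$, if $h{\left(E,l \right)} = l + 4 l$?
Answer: $-3512$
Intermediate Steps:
$h{\left(E,l \right)} = 5 l$
$h{\left(-43,-18 \right)} - 3422 = 5 \left(-18\right) - 3422 = -90 - 3422 = -3512$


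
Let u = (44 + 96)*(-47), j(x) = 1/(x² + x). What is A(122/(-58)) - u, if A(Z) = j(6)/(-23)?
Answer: 6356279/966 ≈ 6580.0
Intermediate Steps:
j(x) = 1/(x + x²)
A(Z) = -1/966 (A(Z) = (1/(6*(1 + 6)))/(-23) = ((⅙)/7)*(-1/23) = ((⅙)*(⅐))*(-1/23) = (1/42)*(-1/23) = -1/966)
u = -6580 (u = 140*(-47) = -6580)
A(122/(-58)) - u = -1/966 - 1*(-6580) = -1/966 + 6580 = 6356279/966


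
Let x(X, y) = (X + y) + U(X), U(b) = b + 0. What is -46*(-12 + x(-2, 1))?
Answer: 690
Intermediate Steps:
U(b) = b
x(X, y) = y + 2*X (x(X, y) = (X + y) + X = y + 2*X)
-46*(-12 + x(-2, 1)) = -46*(-12 + (1 + 2*(-2))) = -46*(-12 + (1 - 4)) = -46*(-12 - 3) = -46*(-15) = 690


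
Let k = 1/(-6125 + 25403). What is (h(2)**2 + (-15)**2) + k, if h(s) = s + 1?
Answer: 4511053/19278 ≈ 234.00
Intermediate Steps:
h(s) = 1 + s
k = 1/19278 ≈ 5.1873e-5
(h(2)**2 + (-15)**2) + k = ((1 + 2)**2 + (-15)**2) + 1/19278 = (3**2 + 225) + 1/19278 = (9 + 225) + 1/19278 = 234 + 1/19278 = 4511053/19278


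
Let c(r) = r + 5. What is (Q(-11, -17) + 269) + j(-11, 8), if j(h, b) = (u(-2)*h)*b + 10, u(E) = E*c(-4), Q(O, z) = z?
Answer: 438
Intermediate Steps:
c(r) = 5 + r
u(E) = E (u(E) = E*(5 - 4) = E*1 = E)
j(h, b) = 10 - 2*b*h (j(h, b) = (-2*h)*b + 10 = -2*b*h + 10 = 10 - 2*b*h)
(Q(-11, -17) + 269) + j(-11, 8) = (-17 + 269) + (10 - 2*8*(-11)) = 252 + (10 + 176) = 252 + 186 = 438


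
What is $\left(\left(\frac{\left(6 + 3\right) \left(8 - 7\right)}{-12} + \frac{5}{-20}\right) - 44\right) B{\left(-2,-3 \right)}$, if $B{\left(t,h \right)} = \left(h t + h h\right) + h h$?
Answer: $-1080$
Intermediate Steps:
$B{\left(t,h \right)} = 2 h^{2} + h t$ ($B{\left(t,h \right)} = \left(h t + h^{2}\right) + h^{2} = \left(h^{2} + h t\right) + h^{2} = 2 h^{2} + h t$)
$\left(\left(\frac{\left(6 + 3\right) \left(8 - 7\right)}{-12} + \frac{5}{-20}\right) - 44\right) B{\left(-2,-3 \right)} = \left(\left(\frac{\left(6 + 3\right) \left(8 - 7\right)}{-12} + \frac{5}{-20}\right) - 44\right) \left(- 3 \left(-2 + 2 \left(-3\right)\right)\right) = \left(\left(9 \cdot 1 \left(- \frac{1}{12}\right) + 5 \left(- \frac{1}{20}\right)\right) - 44\right) \left(- 3 \left(-2 - 6\right)\right) = \left(\left(9 \left(- \frac{1}{12}\right) - \frac{1}{4}\right) - 44\right) \left(\left(-3\right) \left(-8\right)\right) = \left(\left(- \frac{3}{4} - \frac{1}{4}\right) - 44\right) 24 = \left(-1 - 44\right) 24 = \left(-45\right) 24 = -1080$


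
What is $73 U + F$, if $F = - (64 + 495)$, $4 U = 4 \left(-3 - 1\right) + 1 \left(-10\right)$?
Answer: $- \frac{2067}{2} \approx -1033.5$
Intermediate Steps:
$U = - \frac{13}{2}$ ($U = \frac{4 \left(-3 - 1\right) + 1 \left(-10\right)}{4} = \frac{4 \left(-4\right) - 10}{4} = \frac{-16 - 10}{4} = \frac{1}{4} \left(-26\right) = - \frac{13}{2} \approx -6.5$)
$F = -559$ ($F = \left(-1\right) 559 = -559$)
$73 U + F = 73 \left(- \frac{13}{2}\right) - 559 = - \frac{949}{2} - 559 = - \frac{2067}{2}$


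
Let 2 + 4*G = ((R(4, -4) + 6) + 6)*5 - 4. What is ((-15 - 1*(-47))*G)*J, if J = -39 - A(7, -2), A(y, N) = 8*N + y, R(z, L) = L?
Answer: -8160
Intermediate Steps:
A(y, N) = y + 8*N
J = -30 (J = -39 - (7 + 8*(-2)) = -39 - (7 - 16) = -39 - 1*(-9) = -39 + 9 = -30)
G = 17/2 (G = -½ + (((-4 + 6) + 6)*5 - 4)/4 = -½ + ((2 + 6)*5 - 4)/4 = -½ + (8*5 - 4)/4 = -½ + (40 - 4)/4 = -½ + (¼)*36 = -½ + 9 = 17/2 ≈ 8.5000)
((-15 - 1*(-47))*G)*J = ((-15 - 1*(-47))*(17/2))*(-30) = ((-15 + 47)*(17/2))*(-30) = (32*(17/2))*(-30) = 272*(-30) = -8160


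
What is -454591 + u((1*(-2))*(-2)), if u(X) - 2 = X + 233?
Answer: -454352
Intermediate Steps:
u(X) = 235 + X (u(X) = 2 + (X + 233) = 2 + (233 + X) = 235 + X)
-454591 + u((1*(-2))*(-2)) = -454591 + (235 + (1*(-2))*(-2)) = -454591 + (235 - 2*(-2)) = -454591 + (235 + 4) = -454591 + 239 = -454352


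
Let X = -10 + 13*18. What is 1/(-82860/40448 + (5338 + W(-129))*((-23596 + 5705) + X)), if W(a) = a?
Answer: -10112/930581119851 ≈ -1.0866e-8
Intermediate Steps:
X = 224 (X = -10 + 234 = 224)
1/(-82860/40448 + (5338 + W(-129))*((-23596 + 5705) + X)) = 1/(-82860/40448 + (5338 - 129)*((-23596 + 5705) + 224)) = 1/(-82860*1/40448 + 5209*(-17891 + 224)) = 1/(-20715/10112 + 5209*(-17667)) = 1/(-20715/10112 - 92027403) = 1/(-930581119851/10112) = -10112/930581119851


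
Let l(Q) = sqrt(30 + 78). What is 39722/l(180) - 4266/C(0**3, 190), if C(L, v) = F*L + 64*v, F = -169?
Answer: -2133/6080 + 19861*sqrt(3)/9 ≈ 3821.9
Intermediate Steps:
C(L, v) = -169*L + 64*v
l(Q) = 6*sqrt(3) (l(Q) = sqrt(108) = 6*sqrt(3))
39722/l(180) - 4266/C(0**3, 190) = 39722/((6*sqrt(3))) - 4266/(-169*0**3 + 64*190) = 39722*(sqrt(3)/18) - 4266/(-169*0 + 12160) = 19861*sqrt(3)/9 - 4266/(0 + 12160) = 19861*sqrt(3)/9 - 4266/12160 = 19861*sqrt(3)/9 - 4266*1/12160 = 19861*sqrt(3)/9 - 2133/6080 = -2133/6080 + 19861*sqrt(3)/9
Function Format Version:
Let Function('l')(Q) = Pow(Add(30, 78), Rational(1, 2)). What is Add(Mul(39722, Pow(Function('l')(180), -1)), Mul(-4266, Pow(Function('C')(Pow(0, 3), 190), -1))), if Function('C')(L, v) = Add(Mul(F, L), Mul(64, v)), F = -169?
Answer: Add(Rational(-2133, 6080), Mul(Rational(19861, 9), Pow(3, Rational(1, 2)))) ≈ 3821.9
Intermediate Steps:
Function('C')(L, v) = Add(Mul(-169, L), Mul(64, v))
Function('l')(Q) = Mul(6, Pow(3, Rational(1, 2))) (Function('l')(Q) = Pow(108, Rational(1, 2)) = Mul(6, Pow(3, Rational(1, 2))))
Add(Mul(39722, Pow(Function('l')(180), -1)), Mul(-4266, Pow(Function('C')(Pow(0, 3), 190), -1))) = Add(Mul(39722, Pow(Mul(6, Pow(3, Rational(1, 2))), -1)), Mul(-4266, Pow(Add(Mul(-169, Pow(0, 3)), Mul(64, 190)), -1))) = Add(Mul(39722, Mul(Rational(1, 18), Pow(3, Rational(1, 2)))), Mul(-4266, Pow(Add(Mul(-169, 0), 12160), -1))) = Add(Mul(Rational(19861, 9), Pow(3, Rational(1, 2))), Mul(-4266, Pow(Add(0, 12160), -1))) = Add(Mul(Rational(19861, 9), Pow(3, Rational(1, 2))), Mul(-4266, Pow(12160, -1))) = Add(Mul(Rational(19861, 9), Pow(3, Rational(1, 2))), Mul(-4266, Rational(1, 12160))) = Add(Mul(Rational(19861, 9), Pow(3, Rational(1, 2))), Rational(-2133, 6080)) = Add(Rational(-2133, 6080), Mul(Rational(19861, 9), Pow(3, Rational(1, 2))))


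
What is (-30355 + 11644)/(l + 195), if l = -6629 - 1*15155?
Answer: 18711/21589 ≈ 0.86669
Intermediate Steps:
l = -21784 (l = -6629 - 15155 = -21784)
(-30355 + 11644)/(l + 195) = (-30355 + 11644)/(-21784 + 195) = -18711/(-21589) = -18711*(-1/21589) = 18711/21589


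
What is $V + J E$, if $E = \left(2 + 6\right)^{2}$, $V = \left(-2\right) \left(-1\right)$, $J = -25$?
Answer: $-1598$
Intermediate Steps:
$V = 2$
$E = 64$ ($E = 8^{2} = 64$)
$V + J E = 2 - 1600 = -1598$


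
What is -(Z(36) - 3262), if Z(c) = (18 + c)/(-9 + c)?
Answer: 3260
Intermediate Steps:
Z(c) = (18 + c)/(-9 + c)
-(Z(36) - 3262) = -((18 + 36)/(-9 + 36) - 3262) = -(54/27 - 3262) = -((1/27)*54 - 3262) = -(2 - 3262) = -1*(-3260) = 3260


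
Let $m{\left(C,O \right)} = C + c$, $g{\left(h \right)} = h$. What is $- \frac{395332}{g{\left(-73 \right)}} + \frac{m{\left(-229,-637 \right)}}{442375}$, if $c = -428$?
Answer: $\frac{174884945539}{32293375} \approx 5415.5$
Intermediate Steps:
$m{\left(C,O \right)} = -428 + C$ ($m{\left(C,O \right)} = C - 428 = -428 + C$)
$- \frac{395332}{g{\left(-73 \right)}} + \frac{m{\left(-229,-637 \right)}}{442375} = - \frac{395332}{-73} + \frac{-428 - 229}{442375} = \left(-395332\right) \left(- \frac{1}{73}\right) - \frac{657}{442375} = \frac{395332}{73} - \frac{657}{442375} = \frac{174884945539}{32293375}$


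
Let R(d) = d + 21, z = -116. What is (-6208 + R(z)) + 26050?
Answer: 19747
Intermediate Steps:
R(d) = 21 + d
(-6208 + R(z)) + 26050 = (-6208 + (21 - 116)) + 26050 = (-6208 - 95) + 26050 = -6303 + 26050 = 19747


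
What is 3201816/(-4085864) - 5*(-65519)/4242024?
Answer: -1530458962313/2166541643592 ≈ -0.70641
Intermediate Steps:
3201816/(-4085864) - 5*(-65519)/4242024 = 3201816*(-1/4085864) + 327595*(1/4242024) = -400227/510733 + 327595/4242024 = -1530458962313/2166541643592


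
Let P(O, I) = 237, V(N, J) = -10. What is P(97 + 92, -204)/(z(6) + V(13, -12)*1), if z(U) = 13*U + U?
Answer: 237/74 ≈ 3.2027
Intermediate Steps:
z(U) = 14*U
P(97 + 92, -204)/(z(6) + V(13, -12)*1) = 237/(14*6 - 10*1) = 237/(84 - 10) = 237/74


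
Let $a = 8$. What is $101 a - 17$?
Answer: $791$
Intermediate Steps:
$101 a - 17 = 101 \cdot 8 - 17 = 808 - 17 = 791$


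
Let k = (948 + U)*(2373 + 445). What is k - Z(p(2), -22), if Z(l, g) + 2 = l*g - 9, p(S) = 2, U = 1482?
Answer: 6847795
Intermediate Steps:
k = 6847740 (k = (948 + 1482)*(2373 + 445) = 2430*2818 = 6847740)
Z(l, g) = -11 + g*l (Z(l, g) = -2 + (l*g - 9) = -2 + (g*l - 9) = -2 + (-9 + g*l) = -11 + g*l)
k - Z(p(2), -22) = 6847740 - (-11 - 22*2) = 6847740 - (-11 - 44) = 6847740 - 1*(-55) = 6847740 + 55 = 6847795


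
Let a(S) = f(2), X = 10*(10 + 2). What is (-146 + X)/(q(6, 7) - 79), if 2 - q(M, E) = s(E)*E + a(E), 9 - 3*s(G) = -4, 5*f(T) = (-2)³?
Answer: 15/61 ≈ 0.24590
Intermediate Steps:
X = 120 (X = 10*12 = 120)
f(T) = -8/5 (f(T) = (⅕)*(-2)³ = (⅕)*(-8) = -8/5)
a(S) = -8/5
s(G) = 13/3 (s(G) = 3 - ⅓*(-4) = 3 + 4/3 = 13/3)
q(M, E) = 18/5 - 13*E/3 (q(M, E) = 2 - (13*E/3 - 8/5) = 2 - (-8/5 + 13*E/3) = 2 + (8/5 - 13*E/3) = 18/5 - 13*E/3)
(-146 + X)/(q(6, 7) - 79) = (-146 + 120)/((18/5 - 13/3*7) - 79) = -26/((18/5 - 91/3) - 79) = -26/(-401/15 - 79) = -26/(-1586/15) = -26*(-15/1586) = 15/61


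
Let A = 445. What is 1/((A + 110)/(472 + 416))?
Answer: 8/5 ≈ 1.6000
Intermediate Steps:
1/((A + 110)/(472 + 416)) = 1/((445 + 110)/(472 + 416)) = 1/(555/888) = 1/(555*(1/888)) = 1/(5/8) = 8/5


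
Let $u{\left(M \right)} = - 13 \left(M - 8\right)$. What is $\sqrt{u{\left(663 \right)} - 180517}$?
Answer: $2 i \sqrt{47258} \approx 434.78 i$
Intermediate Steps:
$u{\left(M \right)} = 104 - 13 M$ ($u{\left(M \right)} = - 13 \left(-8 + M\right) = 104 - 13 M$)
$\sqrt{u{\left(663 \right)} - 180517} = \sqrt{\left(104 - 8619\right) - 180517} = \sqrt{-8515 - 180517} = \sqrt{-189032} = 2 i \sqrt{47258}$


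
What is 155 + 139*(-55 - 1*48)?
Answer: -14162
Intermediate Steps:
155 + 139*(-55 - 1*48) = 155 + 139*(-55 - 48) = 155 + 139*(-103) = 155 - 14317 = -14162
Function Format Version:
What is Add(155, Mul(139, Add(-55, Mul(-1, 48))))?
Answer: -14162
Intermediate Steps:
Add(155, Mul(139, Add(-55, Mul(-1, 48)))) = Add(155, Mul(139, Add(-55, -48))) = Add(155, Mul(139, -103)) = Add(155, -14317) = -14162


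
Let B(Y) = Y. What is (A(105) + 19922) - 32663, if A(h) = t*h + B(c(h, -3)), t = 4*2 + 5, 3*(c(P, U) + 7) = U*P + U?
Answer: -11489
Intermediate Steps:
c(P, U) = -7 + U/3 + P*U/3 (c(P, U) = -7 + (U*P + U)/3 = -7 + (P*U + U)/3 = -7 + (U + P*U)/3 = -7 + (U/3 + P*U/3) = -7 + U/3 + P*U/3)
t = 13 (t = 8 + 5 = 13)
A(h) = -8 + 12*h (A(h) = 13*h + (-7 + (1/3)*(-3) + (1/3)*h*(-3)) = 13*h + (-7 - 1 - h) = 13*h + (-8 - h) = -8 + 12*h)
(A(105) + 19922) - 32663 = ((-8 + 12*105) + 19922) - 32663 = ((-8 + 1260) + 19922) - 32663 = (1252 + 19922) - 32663 = 21174 - 32663 = -11489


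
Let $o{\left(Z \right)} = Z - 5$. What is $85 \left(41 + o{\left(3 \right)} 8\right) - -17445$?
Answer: $19570$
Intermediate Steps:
$o{\left(Z \right)} = -5 + Z$
$85 \left(41 + o{\left(3 \right)} 8\right) - -17445 = 85 \left(41 + \left(-5 + 3\right) 8\right) - -17445 = 85 \left(41 - 16\right) + 17445 = 85 \cdot 25 + 17445 = 2125 + 17445 = 19570$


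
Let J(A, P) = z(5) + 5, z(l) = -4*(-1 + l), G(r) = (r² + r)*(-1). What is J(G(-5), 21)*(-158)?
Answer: 1738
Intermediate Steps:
G(r) = -r - r² (G(r) = (r + r²)*(-1) = -r - r²)
z(l) = 4 - 4*l
J(A, P) = -11 (J(A, P) = (4 - 4*5) + 5 = (4 - 20) + 5 = -16 + 5 = -11)
J(G(-5), 21)*(-158) = -11*(-158) = 1738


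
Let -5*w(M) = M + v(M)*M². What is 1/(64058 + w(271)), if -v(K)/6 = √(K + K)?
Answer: -533365/35045710061637 + 734410*√542/35045710061637 ≈ 4.7265e-7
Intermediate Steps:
v(K) = -6*√2*√K (v(K) = -6*√(K + K) = -6*√2*√K)
w(M) = -M/5 + 6*√2*M^(5/2)/5 (w(M) = -(M + (-6*√2*√M)*M²)/5 = -(M - 6*√2*M^(5/2))/5 = -M/5 + 6*√2*M^(5/2)/5)
1/(64058 + w(271)) = 1/(64058 + (-⅕*271 + 6*√2*271^(5/2)/5)) = 1/(64058 + (-271/5 + 6*√2*(73441*√271)/5)) = 1/(64058 + (-271/5 + 440646*√542/5)) = 1/(320019/5 + 440646*√542/5)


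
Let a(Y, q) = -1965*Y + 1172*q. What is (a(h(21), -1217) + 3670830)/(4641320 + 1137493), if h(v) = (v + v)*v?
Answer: 511376/5778813 ≈ 0.088492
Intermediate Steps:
h(v) = 2*v² (h(v) = (2*v)*v = 2*v²)
(a(h(21), -1217) + 3670830)/(4641320 + 1137493) = ((-3930*21² + 1172*(-1217)) + 3670830)/(4641320 + 1137493) = ((-3930*441 - 1426324) + 3670830)/5778813 = ((-1965*882 - 1426324) + 3670830)*(1/5778813) = ((-1733130 - 1426324) + 3670830)*(1/5778813) = (-3159454 + 3670830)*(1/5778813) = 511376*(1/5778813) = 511376/5778813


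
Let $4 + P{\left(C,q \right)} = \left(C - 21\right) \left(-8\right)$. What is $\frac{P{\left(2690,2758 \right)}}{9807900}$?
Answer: $- \frac{5339}{2451975} \approx -0.0021774$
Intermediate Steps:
$P{\left(C,q \right)} = 164 - 8 C$ ($P{\left(C,q \right)} = -4 + \left(C - 21\right) \left(-8\right) = -4 + \left(-21 + C\right) \left(-8\right) = -4 - \left(-168 + 8 C\right) = 164 - 8 C$)
$\frac{P{\left(2690,2758 \right)}}{9807900} = \frac{164 - 21520}{9807900} = \left(164 - 21520\right) \frac{1}{9807900} = \left(-21356\right) \frac{1}{9807900} = - \frac{5339}{2451975}$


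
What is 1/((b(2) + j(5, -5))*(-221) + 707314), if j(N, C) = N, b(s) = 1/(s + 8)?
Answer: 10/7061869 ≈ 1.4161e-6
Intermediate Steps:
b(s) = 1/(8 + s)
1/((b(2) + j(5, -5))*(-221) + 707314) = 1/((1/(8 + 2) + 5)*(-221) + 707314) = 1/((1/10 + 5)*(-221) + 707314) = 1/((⅒ + 5)*(-221) + 707314) = 1/((51/10)*(-221) + 707314) = 1/(-11271/10 + 707314) = 1/(7061869/10) = 10/7061869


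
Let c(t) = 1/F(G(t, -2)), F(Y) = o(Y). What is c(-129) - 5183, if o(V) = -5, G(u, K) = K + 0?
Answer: -25916/5 ≈ -5183.2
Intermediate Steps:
G(u, K) = K
F(Y) = -5
c(t) = -⅕ (c(t) = 1/(-5) = -⅕)
c(-129) - 5183 = -⅕ - 5183 = -25916/5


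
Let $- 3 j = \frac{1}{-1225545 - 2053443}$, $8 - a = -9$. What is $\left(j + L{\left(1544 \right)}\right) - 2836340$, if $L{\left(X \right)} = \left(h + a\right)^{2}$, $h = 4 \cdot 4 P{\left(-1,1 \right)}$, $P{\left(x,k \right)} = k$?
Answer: $- \frac{27890262017963}{9836964} \approx -2.8353 \cdot 10^{6}$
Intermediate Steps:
$a = 17$ ($a = 8 - -9 = 8 + 9 = 17$)
$j = \frac{1}{9836964}$ ($j = - \frac{1}{3 \left(-1225545 - 2053443\right)} = - \frac{1}{3 \left(-3278988\right)} = \left(- \frac{1}{3}\right) \left(- \frac{1}{3278988}\right) = \frac{1}{9836964} \approx 1.0166 \cdot 10^{-7}$)
$h = 16$ ($h = 4 \cdot 4 \cdot 1 = 16 \cdot 1 = 16$)
$L{\left(X \right)} = 1089$ ($L{\left(X \right)} = \left(16 + 17\right)^{2} = 33^{2} = 1089$)
$\left(j + L{\left(1544 \right)}\right) - 2836340 = \left(\frac{1}{9836964} + 1089\right) - 2836340 = \frac{10712453797}{9836964} - 2836340 = - \frac{27890262017963}{9836964}$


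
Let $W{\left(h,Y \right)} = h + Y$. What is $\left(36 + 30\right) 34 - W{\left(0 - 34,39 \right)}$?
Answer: $2239$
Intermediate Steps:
$W{\left(h,Y \right)} = Y + h$
$\left(36 + 30\right) 34 - W{\left(0 - 34,39 \right)} = \left(36 + 30\right) 34 - \left(39 + \left(0 - 34\right)\right) = 66 \cdot 34 - \left(39 + \left(0 - 34\right)\right) = 2244 - \left(39 - 34\right) = 2244 - 5 = 2239$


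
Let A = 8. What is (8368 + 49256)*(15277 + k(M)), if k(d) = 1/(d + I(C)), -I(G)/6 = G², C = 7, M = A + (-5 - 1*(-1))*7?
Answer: 138210501324/157 ≈ 8.8032e+8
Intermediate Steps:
M = -20 (M = 8 + (-5 - 1*(-1))*7 = 8 + (-5 + 1)*7 = 8 - 4*7 = 8 - 28 = -20)
I(G) = -6*G²
k(d) = 1/(-294 + d) (k(d) = 1/(d - 6*7²) = 1/(d - 6*49) = 1/(d - 294) = 1/(-294 + d))
(8368 + 49256)*(15277 + k(M)) = (8368 + 49256)*(15277 + 1/(-294 - 20)) = 57624*(15277 + 1/(-314)) = 57624*(15277 - 1/314) = 57624*(4796977/314) = 138210501324/157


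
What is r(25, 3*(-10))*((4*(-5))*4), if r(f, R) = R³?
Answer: 2160000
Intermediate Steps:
r(25, 3*(-10))*((4*(-5))*4) = (3*(-10))³*((4*(-5))*4) = (-30)³*(-20*4) = -27000*(-80) = 2160000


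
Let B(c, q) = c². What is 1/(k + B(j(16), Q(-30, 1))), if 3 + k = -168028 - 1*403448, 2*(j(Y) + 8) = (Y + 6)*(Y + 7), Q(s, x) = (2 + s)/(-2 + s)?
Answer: -1/511454 ≈ -1.9552e-6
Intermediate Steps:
Q(s, x) = (2 + s)/(-2 + s)
j(Y) = -8 + (6 + Y)*(7 + Y)/2 (j(Y) = -8 + ((Y + 6)*(Y + 7))/2 = -8 + ((6 + Y)*(7 + Y))/2 = -8 + (6 + Y)*(7 + Y)/2)
k = -571479 (k = -3 + (-168028 - 1*403448) = -3 + (-168028 - 403448) = -3 - 571476 = -571479)
1/(k + B(j(16), Q(-30, 1))) = 1/(-571479 + (13 + (½)*16² + (13/2)*16)²) = 1/(-571479 + (13 + (½)*256 + 104)²) = 1/(-571479 + (13 + 128 + 104)²) = 1/(-571479 + 245²) = 1/(-571479 + 60025) = 1/(-511454) = -1/511454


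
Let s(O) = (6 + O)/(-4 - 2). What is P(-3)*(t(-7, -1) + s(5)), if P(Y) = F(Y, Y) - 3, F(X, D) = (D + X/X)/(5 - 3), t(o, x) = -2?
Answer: 46/3 ≈ 15.333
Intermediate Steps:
F(X, D) = 1/2 + D/2 (F(X, D) = (D + 1)/2 = (1 + D)*(1/2) = 1/2 + D/2)
s(O) = -1 - O/6 (s(O) = (6 + O)/(-6) = (6 + O)*(-1/6) = -1 - O/6)
P(Y) = -5/2 + Y/2 (P(Y) = (1/2 + Y/2) - 3 = -5/2 + Y/2)
P(-3)*(t(-7, -1) + s(5)) = (-5/2 + (1/2)*(-3))*(-2 + (-1 - 1/6*5)) = (-5/2 - 3/2)*(-2 + (-1 - 5/6)) = -4*(-2 - 11/6) = -4*(-23/6) = 46/3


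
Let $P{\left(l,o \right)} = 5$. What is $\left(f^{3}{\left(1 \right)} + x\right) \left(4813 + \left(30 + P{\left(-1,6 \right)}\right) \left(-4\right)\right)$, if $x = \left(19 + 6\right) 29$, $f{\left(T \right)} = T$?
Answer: $3392598$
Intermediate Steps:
$x = 725$ ($x = 25 \cdot 29 = 725$)
$\left(f^{3}{\left(1 \right)} + x\right) \left(4813 + \left(30 + P{\left(-1,6 \right)}\right) \left(-4\right)\right) = \left(1^{3} + 725\right) \left(4813 + \left(30 + 5\right) \left(-4\right)\right) = \left(1 + 725\right) \left(4813 + 35 \left(-4\right)\right) = 726 \left(4813 - 140\right) = 726 \cdot 4673 = 3392598$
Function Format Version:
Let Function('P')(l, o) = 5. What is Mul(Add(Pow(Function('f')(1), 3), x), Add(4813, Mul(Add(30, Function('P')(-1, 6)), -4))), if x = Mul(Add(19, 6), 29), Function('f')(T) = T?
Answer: 3392598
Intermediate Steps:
x = 725 (x = Mul(25, 29) = 725)
Mul(Add(Pow(Function('f')(1), 3), x), Add(4813, Mul(Add(30, Function('P')(-1, 6)), -4))) = Mul(Add(Pow(1, 3), 725), Add(4813, Mul(Add(30, 5), -4))) = Mul(Add(1, 725), Add(4813, Mul(35, -4))) = Mul(726, Add(4813, -140)) = Mul(726, 4673) = 3392598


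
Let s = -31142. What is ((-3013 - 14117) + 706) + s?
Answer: -47566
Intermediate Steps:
((-3013 - 14117) + 706) + s = ((-3013 - 14117) + 706) - 31142 = (-17130 + 706) - 31142 = -16424 - 31142 = -47566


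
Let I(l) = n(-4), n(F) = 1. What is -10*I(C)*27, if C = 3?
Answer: -270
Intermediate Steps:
I(l) = 1
-10*I(C)*27 = -10*1*27 = -10*27 = -270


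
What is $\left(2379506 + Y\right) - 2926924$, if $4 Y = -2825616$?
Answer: $-1253822$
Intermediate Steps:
$Y = -706404$ ($Y = \frac{1}{4} \left(-2825616\right) = -706404$)
$\left(2379506 + Y\right) - 2926924 = \left(2379506 - 706404\right) - 2926924 = 1673102 - 2926924 = -1253822$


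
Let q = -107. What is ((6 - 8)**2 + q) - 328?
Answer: -431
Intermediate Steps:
((6 - 8)**2 + q) - 328 = ((6 - 8)**2 - 107) - 328 = ((-2)**2 - 107) - 328 = (4 - 107) - 328 = -103 - 328 = -431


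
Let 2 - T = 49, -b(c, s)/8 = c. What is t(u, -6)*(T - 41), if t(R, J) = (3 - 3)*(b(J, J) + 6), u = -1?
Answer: 0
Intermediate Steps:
b(c, s) = -8*c
t(R, J) = 0 (t(R, J) = (3 - 3)*(-8*J + 6) = 0*(6 - 8*J) = 0)
T = -47 (T = 2 - 1*49 = 2 - 49 = -47)
t(u, -6)*(T - 41) = 0*(-47 - 41) = 0*(-88) = 0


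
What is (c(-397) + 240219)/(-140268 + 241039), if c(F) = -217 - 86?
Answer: 239916/100771 ≈ 2.3808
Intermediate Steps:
c(F) = -303
(c(-397) + 240219)/(-140268 + 241039) = (-303 + 240219)/(-140268 + 241039) = 239916/100771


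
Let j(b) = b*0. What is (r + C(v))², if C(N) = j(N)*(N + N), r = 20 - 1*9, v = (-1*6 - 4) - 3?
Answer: 121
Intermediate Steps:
v = -13 (v = (-6 - 4) - 3 = -10 - 3 = -13)
j(b) = 0
r = 11 (r = 20 - 9 = 11)
C(N) = 0 (C(N) = 0*(N + N) = 0*(2*N) = 0)
(r + C(v))² = (11 + 0)² = 11² = 121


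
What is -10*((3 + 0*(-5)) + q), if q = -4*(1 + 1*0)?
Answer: 10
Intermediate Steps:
q = -4 (q = -4*(1 + 0) = -4*1 = -4)
-10*((3 + 0*(-5)) + q) = -10*((3 + 0*(-5)) - 4) = -10*((3 + 0) - 4) = -10*(3 - 4) = -10*(-1) = 10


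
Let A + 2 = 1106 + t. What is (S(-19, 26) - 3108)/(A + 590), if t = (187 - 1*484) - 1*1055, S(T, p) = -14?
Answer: -1561/171 ≈ -9.1287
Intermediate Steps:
t = -1352 (t = (187 - 484) - 1055 = -297 - 1055 = -1352)
A = -248 (A = -2 + (1106 - 1352) = -2 - 246 = -248)
(S(-19, 26) - 3108)/(A + 590) = (-14 - 3108)/(-248 + 590) = -3122/342 = -3122*1/342 = -1561/171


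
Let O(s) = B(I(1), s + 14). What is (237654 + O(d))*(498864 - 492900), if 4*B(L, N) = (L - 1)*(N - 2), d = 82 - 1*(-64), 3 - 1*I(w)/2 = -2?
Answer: 1419488658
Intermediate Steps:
I(w) = 10 (I(w) = 6 - 2*(-2) = 6 + 4 = 10)
d = 146 (d = 82 + 64 = 146)
B(L, N) = (-1 + L)*(-2 + N)/4 (B(L, N) = ((L - 1)*(N - 2))/4 = ((-1 + L)*(-2 + N))/4 = (-1 + L)*(-2 + N)/4)
O(s) = 27 + 9*s/4 (O(s) = 1/2 - 1/2*10 - (s + 14)/4 + (1/4)*10*(s + 14) = 1/2 - 5 - (14 + s)/4 + (1/4)*10*(14 + s) = 1/2 - 5 + (-7/2 - s/4) + (35 + 5*s/2) = 27 + 9*s/4)
(237654 + O(d))*(498864 - 492900) = (237654 + (27 + (9/4)*146))*(498864 - 492900) = (237654 + (27 + 657/2))*5964 = (237654 + 711/2)*5964 = (476019/2)*5964 = 1419488658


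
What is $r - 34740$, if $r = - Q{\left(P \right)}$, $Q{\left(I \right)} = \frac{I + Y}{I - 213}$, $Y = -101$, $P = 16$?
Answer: $- \frac{6843865}{197} \approx -34740.0$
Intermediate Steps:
$Q{\left(I \right)} = \frac{-101 + I}{-213 + I}$ ($Q{\left(I \right)} = \frac{I - 101}{I - 213} = \frac{-101 + I}{-213 + I}$)
$r = - \frac{85}{197}$ ($r = - \frac{-101 + 16}{-213 + 16} = - \frac{-85}{-197} = - \frac{\left(-1\right) \left(-85\right)}{197} = \left(-1\right) \frac{85}{197} = - \frac{85}{197} \approx -0.43147$)
$r - 34740 = - \frac{85}{197} - 34740 = - \frac{6843865}{197}$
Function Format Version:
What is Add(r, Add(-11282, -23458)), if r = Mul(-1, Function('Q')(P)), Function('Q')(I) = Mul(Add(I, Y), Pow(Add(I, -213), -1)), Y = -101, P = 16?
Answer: Rational(-6843865, 197) ≈ -34740.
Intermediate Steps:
Function('Q')(I) = Mul(Pow(Add(-213, I), -1), Add(-101, I)) (Function('Q')(I) = Mul(Add(I, -101), Pow(Add(I, -213), -1)) = Mul(Add(-101, I), Pow(Add(-213, I), -1)) = Mul(Pow(Add(-213, I), -1), Add(-101, I)))
r = Rational(-85, 197) (r = Mul(-1, Mul(Pow(Add(-213, 16), -1), Add(-101, 16))) = Mul(-1, Mul(Pow(-197, -1), -85)) = Mul(-1, Mul(Rational(-1, 197), -85)) = Mul(-1, Rational(85, 197)) = Rational(-85, 197) ≈ -0.43147)
Add(r, Add(-11282, -23458)) = Add(Rational(-85, 197), Add(-11282, -23458)) = Add(Rational(-85, 197), -34740) = Rational(-6843865, 197)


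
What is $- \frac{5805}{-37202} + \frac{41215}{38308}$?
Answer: $\frac{877829185}{712567108} \approx 1.2319$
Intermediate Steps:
$- \frac{5805}{-37202} + \frac{41215}{38308} = \left(-5805\right) \left(- \frac{1}{37202}\right) + 41215 \cdot \frac{1}{38308} = \frac{5805}{37202} + \frac{41215}{38308} = \frac{877829185}{712567108}$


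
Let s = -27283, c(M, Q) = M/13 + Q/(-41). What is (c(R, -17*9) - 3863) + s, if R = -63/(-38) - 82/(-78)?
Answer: -24599299963/789906 ≈ -31142.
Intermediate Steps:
R = 4015/1482 (R = -63*(-1/38) - 82*(-1/78) = 63/38 + 41/39 = 4015/1482 ≈ 2.7092)
c(M, Q) = -Q/41 + M/13 (c(M, Q) = M*(1/13) + Q*(-1/41) = M/13 - Q/41 = -Q/41 + M/13)
(c(R, -17*9) - 3863) + s = ((-(-17)*9/41 + (1/13)*(4015/1482)) - 3863) - 27283 = ((-1/41*(-153) + 4015/19266) - 3863) - 27283 = ((153/41 + 4015/19266) - 3863) - 27283 = (3112313/789906 - 3863) - 27283 = -3048294565/789906 - 27283 = -24599299963/789906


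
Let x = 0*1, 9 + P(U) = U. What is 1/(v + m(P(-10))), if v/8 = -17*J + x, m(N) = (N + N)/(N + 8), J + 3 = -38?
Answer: 11/61374 ≈ 0.00017923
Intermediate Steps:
J = -41 (J = -3 - 38 = -41)
P(U) = -9 + U
x = 0
m(N) = 2*N/(8 + N) (m(N) = (2*N)/(8 + N) = 2*N/(8 + N))
v = 5576 (v = 8*(-17*(-41) + 0) = 8*(697 + 0) = 8*697 = 5576)
1/(v + m(P(-10))) = 1/(5576 + 2*(-9 - 10)/(8 + (-9 - 10))) = 1/(5576 + 2*(-19)/(8 - 19)) = 1/(5576 + 2*(-19)/(-11)) = 1/(5576 + 2*(-19)*(-1/11)) = 1/(5576 + 38/11) = 1/(61374/11) = 11/61374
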